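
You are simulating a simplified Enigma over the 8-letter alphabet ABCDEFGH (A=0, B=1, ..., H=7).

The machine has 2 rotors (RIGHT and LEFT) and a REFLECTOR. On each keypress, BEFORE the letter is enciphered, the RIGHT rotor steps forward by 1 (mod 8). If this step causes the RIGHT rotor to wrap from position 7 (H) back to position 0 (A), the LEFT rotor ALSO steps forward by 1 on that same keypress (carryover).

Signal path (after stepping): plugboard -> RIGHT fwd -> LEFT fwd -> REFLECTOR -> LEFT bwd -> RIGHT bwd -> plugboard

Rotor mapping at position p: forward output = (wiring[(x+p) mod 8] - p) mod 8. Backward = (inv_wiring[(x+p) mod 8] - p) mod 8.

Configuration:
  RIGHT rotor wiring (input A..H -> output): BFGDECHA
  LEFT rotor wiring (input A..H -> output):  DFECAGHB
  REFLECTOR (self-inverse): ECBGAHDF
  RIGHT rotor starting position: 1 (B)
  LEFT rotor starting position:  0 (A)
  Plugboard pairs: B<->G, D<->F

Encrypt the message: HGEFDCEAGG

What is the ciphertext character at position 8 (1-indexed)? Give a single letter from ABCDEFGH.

Char 1 ('H'): step: R->2, L=0; H->plug->H->R->D->L->C->refl->B->L'->H->R'->G->plug->B
Char 2 ('G'): step: R->3, L=0; G->plug->B->R->B->L->F->refl->H->L'->G->R'->F->plug->D
Char 3 ('E'): step: R->4, L=0; E->plug->E->R->F->L->G->refl->D->L'->A->R'->A->plug->A
Char 4 ('F'): step: R->5, L=0; F->plug->D->R->E->L->A->refl->E->L'->C->R'->B->plug->G
Char 5 ('D'): step: R->6, L=0; D->plug->F->R->F->L->G->refl->D->L'->A->R'->E->plug->E
Char 6 ('C'): step: R->7, L=0; C->plug->C->R->G->L->H->refl->F->L'->B->R'->A->plug->A
Char 7 ('E'): step: R->0, L->1 (L advanced); E->plug->E->R->E->L->F->refl->H->L'->D->R'->D->plug->F
Char 8 ('A'): step: R->1, L=1; A->plug->A->R->E->L->F->refl->H->L'->D->R'->D->plug->F

F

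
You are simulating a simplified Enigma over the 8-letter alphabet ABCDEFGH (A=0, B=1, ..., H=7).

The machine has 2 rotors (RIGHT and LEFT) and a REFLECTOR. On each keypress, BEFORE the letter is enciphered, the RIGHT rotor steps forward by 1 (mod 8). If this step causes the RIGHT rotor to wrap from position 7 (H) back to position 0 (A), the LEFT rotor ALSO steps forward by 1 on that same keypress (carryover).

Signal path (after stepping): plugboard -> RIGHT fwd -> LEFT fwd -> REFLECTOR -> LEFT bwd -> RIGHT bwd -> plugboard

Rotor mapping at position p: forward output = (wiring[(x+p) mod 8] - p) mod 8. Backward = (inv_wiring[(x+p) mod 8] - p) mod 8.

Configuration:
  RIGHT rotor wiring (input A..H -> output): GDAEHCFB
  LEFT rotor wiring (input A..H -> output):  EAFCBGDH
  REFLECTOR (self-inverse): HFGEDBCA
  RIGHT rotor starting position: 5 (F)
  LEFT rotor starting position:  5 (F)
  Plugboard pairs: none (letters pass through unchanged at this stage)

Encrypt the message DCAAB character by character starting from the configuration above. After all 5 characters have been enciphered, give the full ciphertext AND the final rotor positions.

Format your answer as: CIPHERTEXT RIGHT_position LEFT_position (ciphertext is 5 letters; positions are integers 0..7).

Answer: BBGCE 2 6

Derivation:
Char 1 ('D'): step: R->6, L=5; D->plug->D->R->F->L->A->refl->H->L'->D->R'->B->plug->B
Char 2 ('C'): step: R->7, L=5; C->plug->C->R->E->L->D->refl->E->L'->H->R'->B->plug->B
Char 3 ('A'): step: R->0, L->6 (L advanced); A->plug->A->R->G->L->D->refl->E->L'->F->R'->G->plug->G
Char 4 ('A'): step: R->1, L=6; A->plug->A->R->C->L->G->refl->C->L'->D->R'->C->plug->C
Char 5 ('B'): step: R->2, L=6; B->plug->B->R->C->L->G->refl->C->L'->D->R'->E->plug->E
Final: ciphertext=BBGCE, RIGHT=2, LEFT=6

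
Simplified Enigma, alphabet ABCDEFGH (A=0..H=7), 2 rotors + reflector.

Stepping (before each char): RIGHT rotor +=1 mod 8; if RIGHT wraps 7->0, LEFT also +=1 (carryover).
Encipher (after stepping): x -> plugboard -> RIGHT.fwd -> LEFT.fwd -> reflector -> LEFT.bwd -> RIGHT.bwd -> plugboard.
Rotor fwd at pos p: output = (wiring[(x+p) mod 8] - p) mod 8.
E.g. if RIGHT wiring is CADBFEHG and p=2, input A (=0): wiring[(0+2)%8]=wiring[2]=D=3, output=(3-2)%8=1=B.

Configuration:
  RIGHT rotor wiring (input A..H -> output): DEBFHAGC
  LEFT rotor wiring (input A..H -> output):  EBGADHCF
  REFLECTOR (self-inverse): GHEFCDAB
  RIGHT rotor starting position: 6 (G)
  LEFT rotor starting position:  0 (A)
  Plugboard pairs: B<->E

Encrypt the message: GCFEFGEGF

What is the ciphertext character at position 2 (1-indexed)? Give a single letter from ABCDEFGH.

Char 1 ('G'): step: R->7, L=0; G->plug->G->R->B->L->B->refl->H->L'->F->R'->C->plug->C
Char 2 ('C'): step: R->0, L->1 (L advanced); C->plug->C->R->B->L->F->refl->D->L'->H->R'->E->plug->B

B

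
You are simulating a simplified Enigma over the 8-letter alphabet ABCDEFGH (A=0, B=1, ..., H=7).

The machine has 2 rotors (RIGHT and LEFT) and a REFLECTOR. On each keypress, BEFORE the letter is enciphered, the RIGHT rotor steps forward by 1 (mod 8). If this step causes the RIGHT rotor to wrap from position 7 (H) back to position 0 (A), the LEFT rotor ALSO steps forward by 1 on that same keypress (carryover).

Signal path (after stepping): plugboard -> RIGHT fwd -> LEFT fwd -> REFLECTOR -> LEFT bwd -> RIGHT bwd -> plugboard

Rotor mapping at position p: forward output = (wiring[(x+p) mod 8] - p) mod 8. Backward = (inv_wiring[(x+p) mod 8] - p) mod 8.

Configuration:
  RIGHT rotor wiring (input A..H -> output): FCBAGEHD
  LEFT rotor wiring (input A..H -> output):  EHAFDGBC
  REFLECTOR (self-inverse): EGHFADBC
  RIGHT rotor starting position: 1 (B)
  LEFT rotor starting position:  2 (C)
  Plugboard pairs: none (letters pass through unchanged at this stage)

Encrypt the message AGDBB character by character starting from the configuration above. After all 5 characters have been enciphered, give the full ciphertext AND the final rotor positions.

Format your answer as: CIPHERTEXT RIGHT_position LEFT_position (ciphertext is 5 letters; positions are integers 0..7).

Char 1 ('A'): step: R->2, L=2; A->plug->A->R->H->L->F->refl->D->L'->B->R'->F->plug->F
Char 2 ('G'): step: R->3, L=2; G->plug->G->R->H->L->F->refl->D->L'->B->R'->C->plug->C
Char 3 ('D'): step: R->4, L=2; D->plug->D->R->H->L->F->refl->D->L'->B->R'->E->plug->E
Char 4 ('B'): step: R->5, L=2; B->plug->B->R->C->L->B->refl->G->L'->A->R'->D->plug->D
Char 5 ('B'): step: R->6, L=2; B->plug->B->R->F->L->A->refl->E->L'->D->R'->E->plug->E
Final: ciphertext=FCEDE, RIGHT=6, LEFT=2

Answer: FCEDE 6 2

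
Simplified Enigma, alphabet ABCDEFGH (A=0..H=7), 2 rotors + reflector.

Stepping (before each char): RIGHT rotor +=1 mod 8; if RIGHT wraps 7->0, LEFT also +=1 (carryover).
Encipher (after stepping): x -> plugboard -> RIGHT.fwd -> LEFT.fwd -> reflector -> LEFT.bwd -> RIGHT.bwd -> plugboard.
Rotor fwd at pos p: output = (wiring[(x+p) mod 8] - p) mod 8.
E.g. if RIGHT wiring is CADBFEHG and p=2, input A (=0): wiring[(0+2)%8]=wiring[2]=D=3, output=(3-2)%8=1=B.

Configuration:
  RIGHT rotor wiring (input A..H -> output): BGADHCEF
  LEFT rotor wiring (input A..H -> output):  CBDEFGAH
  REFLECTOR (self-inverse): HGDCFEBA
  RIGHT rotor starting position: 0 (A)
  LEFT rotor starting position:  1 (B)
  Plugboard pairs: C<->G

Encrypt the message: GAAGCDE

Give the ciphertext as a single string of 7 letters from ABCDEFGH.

Char 1 ('G'): step: R->1, L=1; G->plug->C->R->C->L->D->refl->C->L'->B->R'->E->plug->E
Char 2 ('A'): step: R->2, L=1; A->plug->A->R->G->L->G->refl->B->L'->H->R'->G->plug->C
Char 3 ('A'): step: R->3, L=1; A->plug->A->R->A->L->A->refl->H->L'->F->R'->H->plug->H
Char 4 ('G'): step: R->4, L=1; G->plug->C->R->A->L->A->refl->H->L'->F->R'->E->plug->E
Char 5 ('C'): step: R->5, L=1; C->plug->G->R->G->L->G->refl->B->L'->H->R'->B->plug->B
Char 6 ('D'): step: R->6, L=1; D->plug->D->R->A->L->A->refl->H->L'->F->R'->F->plug->F
Char 7 ('E'): step: R->7, L=1; E->plug->E->R->E->L->F->refl->E->L'->D->R'->G->plug->C

Answer: ECHEBFC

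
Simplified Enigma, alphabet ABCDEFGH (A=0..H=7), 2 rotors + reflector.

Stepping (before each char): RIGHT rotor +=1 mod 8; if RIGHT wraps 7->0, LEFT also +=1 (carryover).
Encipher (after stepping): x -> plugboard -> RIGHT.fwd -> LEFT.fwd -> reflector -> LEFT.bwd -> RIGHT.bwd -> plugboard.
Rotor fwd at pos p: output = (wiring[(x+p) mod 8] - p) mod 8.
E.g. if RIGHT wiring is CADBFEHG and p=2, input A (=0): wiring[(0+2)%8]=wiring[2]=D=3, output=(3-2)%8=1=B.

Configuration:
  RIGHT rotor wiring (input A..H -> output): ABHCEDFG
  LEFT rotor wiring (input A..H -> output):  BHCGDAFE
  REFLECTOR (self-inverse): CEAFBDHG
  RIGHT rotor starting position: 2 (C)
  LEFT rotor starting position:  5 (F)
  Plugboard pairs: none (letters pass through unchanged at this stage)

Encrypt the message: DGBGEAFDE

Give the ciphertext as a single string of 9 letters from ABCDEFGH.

Answer: AHGDHBDBH

Derivation:
Char 1 ('D'): step: R->3, L=5; D->plug->D->R->C->L->H->refl->G->L'->H->R'->A->plug->A
Char 2 ('G'): step: R->4, L=5; G->plug->G->R->D->L->E->refl->B->L'->G->R'->H->plug->H
Char 3 ('B'): step: R->5, L=5; B->plug->B->R->A->L->D->refl->F->L'->F->R'->G->plug->G
Char 4 ('G'): step: R->6, L=5; G->plug->G->R->G->L->B->refl->E->L'->D->R'->D->plug->D
Char 5 ('E'): step: R->7, L=5; E->plug->E->R->D->L->E->refl->B->L'->G->R'->H->plug->H
Char 6 ('A'): step: R->0, L->6 (L advanced); A->plug->A->R->A->L->H->refl->G->L'->B->R'->B->plug->B
Char 7 ('F'): step: R->1, L=6; F->plug->F->R->E->L->E->refl->B->L'->D->R'->D->plug->D
Char 8 ('D'): step: R->2, L=6; D->plug->D->R->B->L->G->refl->H->L'->A->R'->B->plug->B
Char 9 ('E'): step: R->3, L=6; E->plug->E->R->D->L->B->refl->E->L'->E->R'->H->plug->H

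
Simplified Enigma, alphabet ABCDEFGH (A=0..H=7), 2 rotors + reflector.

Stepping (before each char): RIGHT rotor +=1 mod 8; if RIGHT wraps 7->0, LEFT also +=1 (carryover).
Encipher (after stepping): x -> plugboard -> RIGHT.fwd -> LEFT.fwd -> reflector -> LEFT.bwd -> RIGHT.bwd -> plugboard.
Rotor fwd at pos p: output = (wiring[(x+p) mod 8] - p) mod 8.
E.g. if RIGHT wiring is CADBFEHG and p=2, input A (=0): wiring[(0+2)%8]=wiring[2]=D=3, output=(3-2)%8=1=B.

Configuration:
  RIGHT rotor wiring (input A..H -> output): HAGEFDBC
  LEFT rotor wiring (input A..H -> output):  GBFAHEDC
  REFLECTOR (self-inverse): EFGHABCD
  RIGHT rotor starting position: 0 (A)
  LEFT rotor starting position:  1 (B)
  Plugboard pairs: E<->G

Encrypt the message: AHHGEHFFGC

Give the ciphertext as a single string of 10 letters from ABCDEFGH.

Char 1 ('A'): step: R->1, L=1; A->plug->A->R->H->L->F->refl->B->L'->G->R'->H->plug->H
Char 2 ('H'): step: R->2, L=1; H->plug->H->R->G->L->B->refl->F->L'->H->R'->E->plug->G
Char 3 ('H'): step: R->3, L=1; H->plug->H->R->D->L->G->refl->C->L'->F->R'->G->plug->E
Char 4 ('G'): step: R->4, L=1; G->plug->E->R->D->L->G->refl->C->L'->F->R'->C->plug->C
Char 5 ('E'): step: R->5, L=1; E->plug->G->R->H->L->F->refl->B->L'->G->R'->A->plug->A
Char 6 ('H'): step: R->6, L=1; H->plug->H->R->F->L->C->refl->G->L'->D->R'->A->plug->A
Char 7 ('F'): step: R->7, L=1; F->plug->F->R->G->L->B->refl->F->L'->H->R'->D->plug->D
Char 8 ('F'): step: R->0, L->2 (L advanced); F->plug->F->R->D->L->C->refl->G->L'->B->R'->G->plug->E
Char 9 ('G'): step: R->1, L=2; G->plug->E->R->C->L->F->refl->B->L'->E->R'->D->plug->D
Char 10 ('C'): step: R->2, L=2; C->plug->C->R->D->L->C->refl->G->L'->B->R'->D->plug->D

Answer: HGECAADEDD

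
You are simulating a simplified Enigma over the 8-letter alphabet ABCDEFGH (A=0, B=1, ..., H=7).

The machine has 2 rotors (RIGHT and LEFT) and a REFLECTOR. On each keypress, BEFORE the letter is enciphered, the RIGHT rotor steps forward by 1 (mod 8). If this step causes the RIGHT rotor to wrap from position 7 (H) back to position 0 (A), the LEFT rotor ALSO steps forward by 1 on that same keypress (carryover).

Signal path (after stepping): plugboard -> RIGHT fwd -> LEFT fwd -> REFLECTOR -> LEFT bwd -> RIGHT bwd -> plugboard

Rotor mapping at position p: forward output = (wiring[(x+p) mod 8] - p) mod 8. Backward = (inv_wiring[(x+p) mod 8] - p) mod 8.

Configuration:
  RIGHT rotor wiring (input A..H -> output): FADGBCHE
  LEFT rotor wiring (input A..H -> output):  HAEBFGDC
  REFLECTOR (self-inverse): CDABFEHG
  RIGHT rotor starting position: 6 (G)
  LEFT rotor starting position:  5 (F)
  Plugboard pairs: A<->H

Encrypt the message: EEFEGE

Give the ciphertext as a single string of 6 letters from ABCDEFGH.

Answer: GBAFFD

Derivation:
Char 1 ('E'): step: R->7, L=5; E->plug->E->R->H->L->A->refl->C->L'->D->R'->G->plug->G
Char 2 ('E'): step: R->0, L->6 (L advanced); E->plug->E->R->B->L->E->refl->F->L'->A->R'->B->plug->B
Char 3 ('F'): step: R->1, L=6; F->plug->F->R->G->L->H->refl->G->L'->E->R'->H->plug->A
Char 4 ('E'): step: R->2, L=6; E->plug->E->R->F->L->D->refl->B->L'->C->R'->F->plug->F
Char 5 ('G'): step: R->3, L=6; G->plug->G->R->F->L->D->refl->B->L'->C->R'->F->plug->F
Char 6 ('E'): step: R->4, L=6; E->plug->E->R->B->L->E->refl->F->L'->A->R'->D->plug->D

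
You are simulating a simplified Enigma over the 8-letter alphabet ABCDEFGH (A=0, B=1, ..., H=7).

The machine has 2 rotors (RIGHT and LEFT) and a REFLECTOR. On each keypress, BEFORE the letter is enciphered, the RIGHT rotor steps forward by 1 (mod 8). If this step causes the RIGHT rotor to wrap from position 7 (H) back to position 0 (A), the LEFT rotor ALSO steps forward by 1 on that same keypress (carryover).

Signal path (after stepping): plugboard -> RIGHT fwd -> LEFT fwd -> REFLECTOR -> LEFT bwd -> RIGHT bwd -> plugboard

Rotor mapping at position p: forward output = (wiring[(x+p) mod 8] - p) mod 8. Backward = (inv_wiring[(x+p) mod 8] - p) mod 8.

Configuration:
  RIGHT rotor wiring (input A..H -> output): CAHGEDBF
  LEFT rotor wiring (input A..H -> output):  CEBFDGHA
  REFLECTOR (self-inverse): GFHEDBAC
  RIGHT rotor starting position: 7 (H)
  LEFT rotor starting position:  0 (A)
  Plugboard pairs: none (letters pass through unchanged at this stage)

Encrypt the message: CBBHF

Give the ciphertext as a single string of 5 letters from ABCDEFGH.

Answer: EDEFB

Derivation:
Char 1 ('C'): step: R->0, L->1 (L advanced); C->plug->C->R->H->L->B->refl->F->L'->E->R'->E->plug->E
Char 2 ('B'): step: R->1, L=1; B->plug->B->R->G->L->H->refl->C->L'->D->R'->D->plug->D
Char 3 ('B'): step: R->2, L=1; B->plug->B->R->E->L->F->refl->B->L'->H->R'->E->plug->E
Char 4 ('H'): step: R->3, L=1; H->plug->H->R->E->L->F->refl->B->L'->H->R'->F->plug->F
Char 5 ('F'): step: R->4, L=1; F->plug->F->R->E->L->F->refl->B->L'->H->R'->B->plug->B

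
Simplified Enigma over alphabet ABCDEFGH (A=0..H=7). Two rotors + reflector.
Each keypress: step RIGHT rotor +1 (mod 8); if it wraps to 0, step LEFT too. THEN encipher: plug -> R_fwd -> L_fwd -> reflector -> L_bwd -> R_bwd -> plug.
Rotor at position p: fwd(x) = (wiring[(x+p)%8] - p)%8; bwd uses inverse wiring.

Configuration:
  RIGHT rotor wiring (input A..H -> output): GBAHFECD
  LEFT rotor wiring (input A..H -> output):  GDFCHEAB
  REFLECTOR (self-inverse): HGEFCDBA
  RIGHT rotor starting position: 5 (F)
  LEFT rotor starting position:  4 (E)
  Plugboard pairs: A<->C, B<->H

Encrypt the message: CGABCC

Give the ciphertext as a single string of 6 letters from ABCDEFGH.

Char 1 ('C'): step: R->6, L=4; C->plug->A->R->E->L->C->refl->E->L'->C->R'->E->plug->E
Char 2 ('G'): step: R->7, L=4; G->plug->G->R->F->L->H->refl->A->L'->B->R'->D->plug->D
Char 3 ('A'): step: R->0, L->5 (L advanced); A->plug->C->R->A->L->H->refl->A->L'->F->R'->E->plug->E
Char 4 ('B'): step: R->1, L=5; B->plug->H->R->F->L->A->refl->H->L'->A->R'->A->plug->C
Char 5 ('C'): step: R->2, L=5; C->plug->A->R->G->L->F->refl->D->L'->B->R'->F->plug->F
Char 6 ('C'): step: R->3, L=5; C->plug->A->R->E->L->G->refl->B->L'->D->R'->F->plug->F

Answer: EDECFF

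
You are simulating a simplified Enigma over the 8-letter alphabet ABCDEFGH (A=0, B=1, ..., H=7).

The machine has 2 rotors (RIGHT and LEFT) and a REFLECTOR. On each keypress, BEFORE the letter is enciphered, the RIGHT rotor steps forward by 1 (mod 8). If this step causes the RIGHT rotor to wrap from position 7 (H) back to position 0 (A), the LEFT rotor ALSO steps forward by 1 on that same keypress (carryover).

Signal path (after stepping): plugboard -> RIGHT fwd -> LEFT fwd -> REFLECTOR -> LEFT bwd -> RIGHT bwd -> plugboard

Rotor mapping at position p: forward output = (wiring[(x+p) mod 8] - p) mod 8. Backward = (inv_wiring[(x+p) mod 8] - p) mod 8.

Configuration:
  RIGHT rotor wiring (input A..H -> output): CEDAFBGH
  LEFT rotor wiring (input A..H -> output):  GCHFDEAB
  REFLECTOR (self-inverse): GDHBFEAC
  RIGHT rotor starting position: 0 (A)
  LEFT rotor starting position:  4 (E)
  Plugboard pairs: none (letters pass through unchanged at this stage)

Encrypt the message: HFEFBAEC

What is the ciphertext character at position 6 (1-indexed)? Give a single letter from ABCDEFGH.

Char 1 ('H'): step: R->1, L=4; H->plug->H->R->B->L->A->refl->G->L'->F->R'->F->plug->F
Char 2 ('F'): step: R->2, L=4; F->plug->F->R->F->L->G->refl->A->L'->B->R'->A->plug->A
Char 3 ('E'): step: R->3, L=4; E->plug->E->R->E->L->C->refl->H->L'->A->R'->H->plug->H
Char 4 ('F'): step: R->4, L=4; F->plug->F->R->A->L->H->refl->C->L'->E->R'->H->plug->H
Char 5 ('B'): step: R->5, L=4; B->plug->B->R->B->L->A->refl->G->L'->F->R'->D->plug->D
Char 6 ('A'): step: R->6, L=4; A->plug->A->R->A->L->H->refl->C->L'->E->R'->C->plug->C

C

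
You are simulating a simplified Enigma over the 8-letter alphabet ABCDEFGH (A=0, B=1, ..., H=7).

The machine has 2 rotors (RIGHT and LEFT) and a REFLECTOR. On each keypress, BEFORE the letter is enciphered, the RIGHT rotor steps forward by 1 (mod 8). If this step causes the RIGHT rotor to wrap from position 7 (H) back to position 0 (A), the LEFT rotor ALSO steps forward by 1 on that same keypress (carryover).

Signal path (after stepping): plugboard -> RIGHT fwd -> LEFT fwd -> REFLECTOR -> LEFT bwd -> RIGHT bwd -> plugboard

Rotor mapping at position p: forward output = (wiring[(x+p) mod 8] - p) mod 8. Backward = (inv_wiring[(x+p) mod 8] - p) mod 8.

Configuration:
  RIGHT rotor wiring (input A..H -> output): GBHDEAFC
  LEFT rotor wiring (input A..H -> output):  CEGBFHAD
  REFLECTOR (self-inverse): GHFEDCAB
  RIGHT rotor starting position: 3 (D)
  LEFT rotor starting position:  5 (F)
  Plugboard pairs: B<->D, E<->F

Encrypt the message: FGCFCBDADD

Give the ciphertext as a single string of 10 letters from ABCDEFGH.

Answer: HBBEAEEDGB

Derivation:
Char 1 ('F'): step: R->4, L=5; F->plug->E->R->C->L->G->refl->A->L'->H->R'->H->plug->H
Char 2 ('G'): step: R->5, L=5; G->plug->G->R->G->L->E->refl->D->L'->B->R'->D->plug->B
Char 3 ('C'): step: R->6, L=5; C->plug->C->R->A->L->C->refl->F->L'->D->R'->D->plug->B
Char 4 ('F'): step: R->7, L=5; F->plug->E->R->E->L->H->refl->B->L'->F->R'->F->plug->E
Char 5 ('C'): step: R->0, L->6 (L advanced); C->plug->C->R->H->L->B->refl->H->L'->G->R'->A->plug->A
Char 6 ('B'): step: R->1, L=6; B->plug->D->R->D->L->G->refl->A->L'->E->R'->F->plug->E
Char 7 ('D'): step: R->2, L=6; D->plug->B->R->B->L->F->refl->C->L'->A->R'->F->plug->E
Char 8 ('A'): step: R->3, L=6; A->plug->A->R->A->L->C->refl->F->L'->B->R'->B->plug->D
Char 9 ('D'): step: R->4, L=6; D->plug->B->R->E->L->A->refl->G->L'->D->R'->G->plug->G
Char 10 ('D'): step: R->5, L=6; D->plug->B->R->A->L->C->refl->F->L'->B->R'->D->plug->B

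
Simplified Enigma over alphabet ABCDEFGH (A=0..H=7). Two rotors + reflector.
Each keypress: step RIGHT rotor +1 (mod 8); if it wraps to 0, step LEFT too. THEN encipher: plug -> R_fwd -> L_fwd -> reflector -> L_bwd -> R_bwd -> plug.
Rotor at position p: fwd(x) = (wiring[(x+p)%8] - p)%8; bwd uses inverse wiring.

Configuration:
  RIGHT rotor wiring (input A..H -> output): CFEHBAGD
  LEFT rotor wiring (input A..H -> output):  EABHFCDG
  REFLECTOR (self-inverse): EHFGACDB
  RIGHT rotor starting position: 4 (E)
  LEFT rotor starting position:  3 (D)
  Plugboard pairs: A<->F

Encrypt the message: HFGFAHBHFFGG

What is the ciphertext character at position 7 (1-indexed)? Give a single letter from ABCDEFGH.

Char 1 ('H'): step: R->5, L=3; H->plug->H->R->E->L->D->refl->G->L'->H->R'->F->plug->A
Char 2 ('F'): step: R->6, L=3; F->plug->A->R->A->L->E->refl->A->L'->D->R'->G->plug->G
Char 3 ('G'): step: R->7, L=3; G->plug->G->R->B->L->C->refl->F->L'->G->R'->C->plug->C
Char 4 ('F'): step: R->0, L->4 (L advanced); F->plug->A->R->C->L->H->refl->B->L'->A->R'->F->plug->A
Char 5 ('A'): step: R->1, L=4; A->plug->F->R->F->L->E->refl->A->L'->E->R'->A->plug->F
Char 6 ('H'): step: R->2, L=4; H->plug->H->R->D->L->C->refl->F->L'->G->R'->D->plug->D
Char 7 ('B'): step: R->3, L=4; B->plug->B->R->G->L->F->refl->C->L'->D->R'->D->plug->D

D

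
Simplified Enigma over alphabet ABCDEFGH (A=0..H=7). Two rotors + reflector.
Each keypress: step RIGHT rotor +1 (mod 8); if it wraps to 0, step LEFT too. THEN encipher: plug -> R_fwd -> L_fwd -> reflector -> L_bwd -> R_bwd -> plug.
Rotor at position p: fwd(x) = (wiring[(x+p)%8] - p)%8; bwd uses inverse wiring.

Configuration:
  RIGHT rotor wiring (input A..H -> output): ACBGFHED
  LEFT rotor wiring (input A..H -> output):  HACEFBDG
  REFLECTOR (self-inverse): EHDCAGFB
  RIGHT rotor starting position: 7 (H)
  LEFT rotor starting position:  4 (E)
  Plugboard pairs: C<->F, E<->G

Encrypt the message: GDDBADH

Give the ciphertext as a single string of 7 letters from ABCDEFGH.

Answer: FCCHECB

Derivation:
Char 1 ('G'): step: R->0, L->5 (L advanced); G->plug->E->R->F->L->F->refl->G->L'->B->R'->C->plug->F
Char 2 ('D'): step: R->1, L=5; D->plug->D->R->E->L->D->refl->C->L'->D->R'->F->plug->C
Char 3 ('D'): step: R->2, L=5; D->plug->D->R->F->L->F->refl->G->L'->B->R'->F->plug->C
Char 4 ('B'): step: R->3, L=5; B->plug->B->R->C->L->B->refl->H->L'->G->R'->H->plug->H
Char 5 ('A'): step: R->4, L=5; A->plug->A->R->B->L->G->refl->F->L'->F->R'->G->plug->E
Char 6 ('D'): step: R->5, L=5; D->plug->D->R->D->L->C->refl->D->L'->E->R'->F->plug->C
Char 7 ('H'): step: R->6, L=5; H->plug->H->R->B->L->G->refl->F->L'->F->R'->B->plug->B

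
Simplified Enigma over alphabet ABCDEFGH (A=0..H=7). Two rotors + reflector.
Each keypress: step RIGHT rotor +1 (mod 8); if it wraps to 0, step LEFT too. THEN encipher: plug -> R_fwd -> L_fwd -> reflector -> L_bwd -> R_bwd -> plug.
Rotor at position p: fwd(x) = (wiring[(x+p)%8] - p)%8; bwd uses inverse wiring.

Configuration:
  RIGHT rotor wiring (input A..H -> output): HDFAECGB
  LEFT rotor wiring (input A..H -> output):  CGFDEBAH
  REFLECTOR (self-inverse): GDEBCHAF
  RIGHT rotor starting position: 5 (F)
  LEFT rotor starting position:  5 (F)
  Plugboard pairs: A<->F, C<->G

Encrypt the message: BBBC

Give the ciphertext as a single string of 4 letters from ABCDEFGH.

Char 1 ('B'): step: R->6, L=5; B->plug->B->R->D->L->F->refl->H->L'->H->R'->E->plug->E
Char 2 ('B'): step: R->7, L=5; B->plug->B->R->A->L->E->refl->C->L'->C->R'->A->plug->F
Char 3 ('B'): step: R->0, L->6 (L advanced); B->plug->B->R->D->L->A->refl->G->L'->G->R'->G->plug->C
Char 4 ('C'): step: R->1, L=6; C->plug->G->R->A->L->C->refl->E->L'->C->R'->A->plug->F

Answer: EFCF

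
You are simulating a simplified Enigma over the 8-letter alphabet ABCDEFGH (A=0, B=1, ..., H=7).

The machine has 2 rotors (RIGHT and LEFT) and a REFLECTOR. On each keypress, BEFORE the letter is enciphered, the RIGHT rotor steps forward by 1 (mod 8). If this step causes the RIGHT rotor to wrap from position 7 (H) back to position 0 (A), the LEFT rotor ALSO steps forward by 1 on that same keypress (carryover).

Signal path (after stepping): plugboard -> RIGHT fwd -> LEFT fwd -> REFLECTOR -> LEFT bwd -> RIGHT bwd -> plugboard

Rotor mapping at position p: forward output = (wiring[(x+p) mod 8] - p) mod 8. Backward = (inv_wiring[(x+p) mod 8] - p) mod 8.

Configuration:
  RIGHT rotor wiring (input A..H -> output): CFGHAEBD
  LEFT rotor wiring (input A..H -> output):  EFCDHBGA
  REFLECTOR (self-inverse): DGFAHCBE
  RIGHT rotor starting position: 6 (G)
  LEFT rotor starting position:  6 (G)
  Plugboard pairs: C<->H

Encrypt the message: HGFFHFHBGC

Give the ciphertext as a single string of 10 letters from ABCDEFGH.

Answer: CHGHDEFABD

Derivation:
Char 1 ('H'): step: R->7, L=6; H->plug->C->R->G->L->B->refl->G->L'->C->R'->H->plug->C
Char 2 ('G'): step: R->0, L->7 (L advanced); G->plug->G->R->B->L->F->refl->C->L'->G->R'->C->plug->H
Char 3 ('F'): step: R->1, L=7; F->plug->F->R->A->L->B->refl->G->L'->C->R'->G->plug->G
Char 4 ('F'): step: R->2, L=7; F->plug->F->R->B->L->F->refl->C->L'->G->R'->C->plug->H
Char 5 ('H'): step: R->3, L=7; H->plug->C->R->B->L->F->refl->C->L'->G->R'->D->plug->D
Char 6 ('F'): step: R->4, L=7; F->plug->F->R->B->L->F->refl->C->L'->G->R'->E->plug->E
Char 7 ('H'): step: R->5, L=7; H->plug->C->R->G->L->C->refl->F->L'->B->R'->F->plug->F
Char 8 ('B'): step: R->6, L=7; B->plug->B->R->F->L->A->refl->D->L'->D->R'->A->plug->A
Char 9 ('G'): step: R->7, L=7; G->plug->G->R->F->L->A->refl->D->L'->D->R'->B->plug->B
Char 10 ('C'): step: R->0, L->0 (L advanced); C->plug->H->R->D->L->D->refl->A->L'->H->R'->D->plug->D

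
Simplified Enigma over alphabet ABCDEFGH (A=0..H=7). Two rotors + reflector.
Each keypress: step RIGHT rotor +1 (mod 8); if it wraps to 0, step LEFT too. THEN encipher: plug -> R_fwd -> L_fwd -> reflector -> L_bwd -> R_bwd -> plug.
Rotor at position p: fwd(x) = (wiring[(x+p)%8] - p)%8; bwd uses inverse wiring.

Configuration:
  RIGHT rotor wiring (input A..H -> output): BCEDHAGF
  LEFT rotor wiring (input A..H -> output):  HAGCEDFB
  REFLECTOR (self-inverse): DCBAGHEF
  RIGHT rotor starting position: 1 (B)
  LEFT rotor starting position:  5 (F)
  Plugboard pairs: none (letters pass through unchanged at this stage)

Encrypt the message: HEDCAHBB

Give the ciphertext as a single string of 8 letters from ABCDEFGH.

Char 1 ('H'): step: R->2, L=5; H->plug->H->R->A->L->G->refl->E->L'->C->R'->A->plug->A
Char 2 ('E'): step: R->3, L=5; E->plug->E->R->C->L->E->refl->G->L'->A->R'->A->plug->A
Char 3 ('D'): step: R->4, L=5; D->plug->D->R->B->L->A->refl->D->L'->E->R'->B->plug->B
Char 4 ('C'): step: R->5, L=5; C->plug->C->R->A->L->G->refl->E->L'->C->R'->H->plug->H
Char 5 ('A'): step: R->6, L=5; A->plug->A->R->A->L->G->refl->E->L'->C->R'->H->plug->H
Char 6 ('H'): step: R->7, L=5; H->plug->H->R->H->L->H->refl->F->L'->G->R'->A->plug->A
Char 7 ('B'): step: R->0, L->6 (L advanced); B->plug->B->R->C->L->B->refl->C->L'->D->R'->D->plug->D
Char 8 ('B'): step: R->1, L=6; B->plug->B->R->D->L->C->refl->B->L'->C->R'->C->plug->C

Answer: AABHHADC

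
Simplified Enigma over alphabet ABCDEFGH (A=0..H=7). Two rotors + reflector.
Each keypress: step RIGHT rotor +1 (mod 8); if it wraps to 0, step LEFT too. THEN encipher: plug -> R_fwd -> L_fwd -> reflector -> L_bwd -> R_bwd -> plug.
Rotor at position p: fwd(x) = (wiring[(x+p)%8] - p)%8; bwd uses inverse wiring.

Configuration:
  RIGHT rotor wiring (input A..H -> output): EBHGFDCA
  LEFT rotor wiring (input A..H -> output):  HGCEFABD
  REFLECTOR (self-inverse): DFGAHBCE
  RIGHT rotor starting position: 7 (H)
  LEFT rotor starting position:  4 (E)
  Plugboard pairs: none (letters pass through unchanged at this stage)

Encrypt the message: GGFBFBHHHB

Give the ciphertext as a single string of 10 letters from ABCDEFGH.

Answer: FADADEACFD

Derivation:
Char 1 ('G'): step: R->0, L->5 (L advanced); G->plug->G->R->C->L->G->refl->C->L'->D->R'->F->plug->F
Char 2 ('G'): step: R->1, L=5; G->plug->G->R->H->L->A->refl->D->L'->A->R'->A->plug->A
Char 3 ('F'): step: R->2, L=5; F->plug->F->R->G->L->H->refl->E->L'->B->R'->D->plug->D
Char 4 ('B'): step: R->3, L=5; B->plug->B->R->C->L->G->refl->C->L'->D->R'->A->plug->A
Char 5 ('F'): step: R->4, L=5; F->plug->F->R->F->L->F->refl->B->L'->E->R'->D->plug->D
Char 6 ('B'): step: R->5, L=5; B->plug->B->R->F->L->F->refl->B->L'->E->R'->E->plug->E
Char 7 ('H'): step: R->6, L=5; H->plug->H->R->F->L->F->refl->B->L'->E->R'->A->plug->A
Char 8 ('H'): step: R->7, L=5; H->plug->H->R->D->L->C->refl->G->L'->C->R'->C->plug->C
Char 9 ('H'): step: R->0, L->6 (L advanced); H->plug->H->R->A->L->D->refl->A->L'->D->R'->F->plug->F
Char 10 ('B'): step: R->1, L=6; B->plug->B->R->G->L->H->refl->E->L'->E->R'->D->plug->D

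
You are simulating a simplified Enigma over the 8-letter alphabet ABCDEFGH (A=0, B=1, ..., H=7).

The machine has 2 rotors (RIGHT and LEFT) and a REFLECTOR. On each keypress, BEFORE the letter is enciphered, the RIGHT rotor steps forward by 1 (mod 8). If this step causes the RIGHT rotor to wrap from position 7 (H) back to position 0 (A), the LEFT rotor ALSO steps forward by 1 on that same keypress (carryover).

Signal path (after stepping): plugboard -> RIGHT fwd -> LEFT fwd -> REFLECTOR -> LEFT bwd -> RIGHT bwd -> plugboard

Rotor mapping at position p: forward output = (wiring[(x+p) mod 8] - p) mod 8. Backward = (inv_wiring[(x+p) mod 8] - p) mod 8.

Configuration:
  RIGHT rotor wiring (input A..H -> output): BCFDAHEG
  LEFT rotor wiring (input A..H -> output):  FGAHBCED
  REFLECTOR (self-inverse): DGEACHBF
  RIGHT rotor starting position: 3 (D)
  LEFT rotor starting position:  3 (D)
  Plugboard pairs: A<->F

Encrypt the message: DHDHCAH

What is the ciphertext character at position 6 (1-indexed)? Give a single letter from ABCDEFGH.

Char 1 ('D'): step: R->4, L=3; D->plug->D->R->C->L->H->refl->F->L'->H->R'->H->plug->H
Char 2 ('H'): step: R->5, L=3; H->plug->H->R->D->L->B->refl->G->L'->B->R'->C->plug->C
Char 3 ('D'): step: R->6, L=3; D->plug->D->R->E->L->A->refl->D->L'->G->R'->A->plug->F
Char 4 ('H'): step: R->7, L=3; H->plug->H->R->F->L->C->refl->E->L'->A->R'->G->plug->G
Char 5 ('C'): step: R->0, L->4 (L advanced); C->plug->C->R->F->L->C->refl->E->L'->G->R'->H->plug->H
Char 6 ('A'): step: R->1, L=4; A->plug->F->R->D->L->H->refl->F->L'->A->R'->H->plug->H

H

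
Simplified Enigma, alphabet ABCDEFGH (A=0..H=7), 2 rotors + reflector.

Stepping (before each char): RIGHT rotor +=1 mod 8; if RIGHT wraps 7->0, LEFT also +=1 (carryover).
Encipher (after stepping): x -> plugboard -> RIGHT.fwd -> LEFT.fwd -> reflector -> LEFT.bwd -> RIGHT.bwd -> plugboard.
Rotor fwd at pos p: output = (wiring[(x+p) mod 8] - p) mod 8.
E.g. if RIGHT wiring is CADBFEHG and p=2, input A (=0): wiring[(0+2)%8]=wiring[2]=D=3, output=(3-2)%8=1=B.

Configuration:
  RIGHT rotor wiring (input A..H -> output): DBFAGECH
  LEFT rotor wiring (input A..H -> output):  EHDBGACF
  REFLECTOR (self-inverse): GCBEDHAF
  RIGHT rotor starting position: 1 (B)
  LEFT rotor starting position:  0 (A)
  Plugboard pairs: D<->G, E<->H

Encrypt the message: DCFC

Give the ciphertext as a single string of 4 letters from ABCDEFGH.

Answer: EGEF

Derivation:
Char 1 ('D'): step: R->2, L=0; D->plug->G->R->B->L->H->refl->F->L'->H->R'->H->plug->E
Char 2 ('C'): step: R->3, L=0; C->plug->C->R->B->L->H->refl->F->L'->H->R'->D->plug->G
Char 3 ('F'): step: R->4, L=0; F->plug->F->R->F->L->A->refl->G->L'->E->R'->H->plug->E
Char 4 ('C'): step: R->5, L=0; C->plug->C->R->C->L->D->refl->E->L'->A->R'->F->plug->F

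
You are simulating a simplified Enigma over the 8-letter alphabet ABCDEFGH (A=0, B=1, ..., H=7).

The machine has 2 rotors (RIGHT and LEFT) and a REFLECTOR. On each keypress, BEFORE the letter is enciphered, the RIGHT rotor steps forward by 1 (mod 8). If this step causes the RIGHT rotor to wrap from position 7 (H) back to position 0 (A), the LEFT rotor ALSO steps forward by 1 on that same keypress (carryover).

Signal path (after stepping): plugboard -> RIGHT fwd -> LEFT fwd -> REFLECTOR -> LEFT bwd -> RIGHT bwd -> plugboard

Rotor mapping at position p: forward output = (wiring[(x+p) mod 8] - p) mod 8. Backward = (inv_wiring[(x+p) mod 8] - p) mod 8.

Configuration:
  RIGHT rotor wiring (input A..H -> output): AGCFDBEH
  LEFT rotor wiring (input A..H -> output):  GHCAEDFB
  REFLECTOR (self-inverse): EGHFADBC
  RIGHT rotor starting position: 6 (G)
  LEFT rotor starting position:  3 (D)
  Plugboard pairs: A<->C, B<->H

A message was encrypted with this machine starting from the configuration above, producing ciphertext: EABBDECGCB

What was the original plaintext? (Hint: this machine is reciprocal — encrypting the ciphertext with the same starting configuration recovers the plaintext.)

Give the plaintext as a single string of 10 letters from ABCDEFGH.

Answer: GHEAEBEBAG

Derivation:
Char 1 ('E'): step: R->7, L=3; E->plug->E->R->G->L->E->refl->A->L'->C->R'->G->plug->G
Char 2 ('A'): step: R->0, L->4 (L advanced); A->plug->C->R->C->L->B->refl->G->L'->G->R'->B->plug->H
Char 3 ('B'): step: R->1, L=4; B->plug->H->R->H->L->E->refl->A->L'->A->R'->E->plug->E
Char 4 ('B'): step: R->2, L=4; B->plug->H->R->E->L->C->refl->H->L'->B->R'->C->plug->A
Char 5 ('D'): step: R->3, L=4; D->plug->D->R->B->L->H->refl->C->L'->E->R'->E->plug->E
Char 6 ('E'): step: R->4, L=4; E->plug->E->R->E->L->C->refl->H->L'->B->R'->H->plug->B
Char 7 ('C'): step: R->5, L=4; C->plug->A->R->E->L->C->refl->H->L'->B->R'->E->plug->E
Char 8 ('G'): step: R->6, L=4; G->plug->G->R->F->L->D->refl->F->L'->D->R'->H->plug->B
Char 9 ('C'): step: R->7, L=4; C->plug->A->R->A->L->A->refl->E->L'->H->R'->C->plug->A
Char 10 ('B'): step: R->0, L->5 (L advanced); B->plug->H->R->H->L->H->refl->C->L'->E->R'->G->plug->G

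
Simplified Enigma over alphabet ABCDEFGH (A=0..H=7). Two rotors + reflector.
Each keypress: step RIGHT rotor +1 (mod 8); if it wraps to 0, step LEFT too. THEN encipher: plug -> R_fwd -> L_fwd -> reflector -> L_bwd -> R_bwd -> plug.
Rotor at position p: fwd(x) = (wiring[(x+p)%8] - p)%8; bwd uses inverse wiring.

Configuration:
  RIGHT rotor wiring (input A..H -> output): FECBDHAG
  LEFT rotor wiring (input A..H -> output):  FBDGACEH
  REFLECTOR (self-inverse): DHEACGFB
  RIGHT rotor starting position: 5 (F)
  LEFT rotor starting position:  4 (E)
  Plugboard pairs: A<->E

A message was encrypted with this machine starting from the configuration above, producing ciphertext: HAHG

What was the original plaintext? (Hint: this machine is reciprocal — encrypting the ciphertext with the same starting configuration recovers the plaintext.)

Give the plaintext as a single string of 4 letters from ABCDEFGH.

Char 1 ('H'): step: R->6, L=4; H->plug->H->R->B->L->G->refl->F->L'->F->R'->G->plug->G
Char 2 ('A'): step: R->7, L=4; A->plug->E->R->C->L->A->refl->D->L'->D->R'->D->plug->D
Char 3 ('H'): step: R->0, L->5 (L advanced); H->plug->H->R->G->L->B->refl->H->L'->B->R'->D->plug->D
Char 4 ('G'): step: R->1, L=5; G->plug->G->R->F->L->G->refl->F->L'->A->R'->C->plug->C

Answer: GDDC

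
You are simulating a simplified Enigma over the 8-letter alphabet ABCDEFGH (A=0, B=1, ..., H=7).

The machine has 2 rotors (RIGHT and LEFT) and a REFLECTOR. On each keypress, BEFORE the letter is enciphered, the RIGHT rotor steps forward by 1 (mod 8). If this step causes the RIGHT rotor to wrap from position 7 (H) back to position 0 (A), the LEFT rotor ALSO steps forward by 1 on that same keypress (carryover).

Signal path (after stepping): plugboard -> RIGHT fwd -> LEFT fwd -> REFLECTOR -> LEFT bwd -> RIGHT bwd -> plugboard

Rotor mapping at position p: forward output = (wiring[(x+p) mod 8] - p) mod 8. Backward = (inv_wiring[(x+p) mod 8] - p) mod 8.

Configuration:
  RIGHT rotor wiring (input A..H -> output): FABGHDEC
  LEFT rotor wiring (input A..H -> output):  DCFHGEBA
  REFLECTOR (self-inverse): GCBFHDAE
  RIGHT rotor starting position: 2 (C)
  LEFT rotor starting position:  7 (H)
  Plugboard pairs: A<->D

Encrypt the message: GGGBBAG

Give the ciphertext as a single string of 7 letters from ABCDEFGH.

Char 1 ('G'): step: R->3, L=7; G->plug->G->R->F->L->H->refl->E->L'->B->R'->D->plug->A
Char 2 ('G'): step: R->4, L=7; G->plug->G->R->F->L->H->refl->E->L'->B->R'->E->plug->E
Char 3 ('G'): step: R->5, L=7; G->plug->G->R->B->L->E->refl->H->L'->F->R'->C->plug->C
Char 4 ('B'): step: R->6, L=7; B->plug->B->R->E->L->A->refl->G->L'->D->R'->E->plug->E
Char 5 ('B'): step: R->7, L=7; B->plug->B->R->G->L->F->refl->D->L'->C->R'->D->plug->A
Char 6 ('A'): step: R->0, L->0 (L advanced); A->plug->D->R->G->L->B->refl->C->L'->B->R'->C->plug->C
Char 7 ('G'): step: R->1, L=0; G->plug->G->R->B->L->C->refl->B->L'->G->R'->D->plug->A

Answer: AECEACA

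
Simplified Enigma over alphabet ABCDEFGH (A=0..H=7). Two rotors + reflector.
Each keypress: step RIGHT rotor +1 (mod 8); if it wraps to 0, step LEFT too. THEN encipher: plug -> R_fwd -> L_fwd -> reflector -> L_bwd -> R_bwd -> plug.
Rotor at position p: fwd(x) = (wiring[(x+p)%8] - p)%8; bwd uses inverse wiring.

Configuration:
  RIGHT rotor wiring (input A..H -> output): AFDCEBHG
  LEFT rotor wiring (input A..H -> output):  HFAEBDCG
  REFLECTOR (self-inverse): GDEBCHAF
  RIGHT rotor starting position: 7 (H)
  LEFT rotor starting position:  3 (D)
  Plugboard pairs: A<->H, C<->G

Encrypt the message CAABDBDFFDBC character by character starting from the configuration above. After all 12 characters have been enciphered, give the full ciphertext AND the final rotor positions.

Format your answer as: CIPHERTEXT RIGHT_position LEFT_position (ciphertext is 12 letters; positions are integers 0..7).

Answer: DBCACAGDAAFF 3 5

Derivation:
Char 1 ('C'): step: R->0, L->4 (L advanced); C->plug->G->R->H->L->A->refl->G->L'->C->R'->D->plug->D
Char 2 ('A'): step: R->1, L=4; A->plug->H->R->H->L->A->refl->G->L'->C->R'->B->plug->B
Char 3 ('A'): step: R->2, L=4; A->plug->H->R->D->L->C->refl->E->L'->G->R'->G->plug->C
Char 4 ('B'): step: R->3, L=4; B->plug->B->R->B->L->H->refl->F->L'->A->R'->H->plug->A
Char 5 ('D'): step: R->4, L=4; D->plug->D->R->C->L->G->refl->A->L'->H->R'->G->plug->C
Char 6 ('B'): step: R->5, L=4; B->plug->B->R->C->L->G->refl->A->L'->H->R'->H->plug->A
Char 7 ('D'): step: R->6, L=4; D->plug->D->R->H->L->A->refl->G->L'->C->R'->C->plug->G
Char 8 ('F'): step: R->7, L=4; F->plug->F->R->F->L->B->refl->D->L'->E->R'->D->plug->D
Char 9 ('F'): step: R->0, L->5 (L advanced); F->plug->F->R->B->L->F->refl->H->L'->G->R'->H->plug->A
Char 10 ('D'): step: R->1, L=5; D->plug->D->R->D->L->C->refl->E->L'->H->R'->H->plug->A
Char 11 ('B'): step: R->2, L=5; B->plug->B->R->A->L->G->refl->A->L'->E->R'->F->plug->F
Char 12 ('C'): step: R->3, L=5; C->plug->G->R->C->L->B->refl->D->L'->F->R'->F->plug->F
Final: ciphertext=DBCACAGDAAFF, RIGHT=3, LEFT=5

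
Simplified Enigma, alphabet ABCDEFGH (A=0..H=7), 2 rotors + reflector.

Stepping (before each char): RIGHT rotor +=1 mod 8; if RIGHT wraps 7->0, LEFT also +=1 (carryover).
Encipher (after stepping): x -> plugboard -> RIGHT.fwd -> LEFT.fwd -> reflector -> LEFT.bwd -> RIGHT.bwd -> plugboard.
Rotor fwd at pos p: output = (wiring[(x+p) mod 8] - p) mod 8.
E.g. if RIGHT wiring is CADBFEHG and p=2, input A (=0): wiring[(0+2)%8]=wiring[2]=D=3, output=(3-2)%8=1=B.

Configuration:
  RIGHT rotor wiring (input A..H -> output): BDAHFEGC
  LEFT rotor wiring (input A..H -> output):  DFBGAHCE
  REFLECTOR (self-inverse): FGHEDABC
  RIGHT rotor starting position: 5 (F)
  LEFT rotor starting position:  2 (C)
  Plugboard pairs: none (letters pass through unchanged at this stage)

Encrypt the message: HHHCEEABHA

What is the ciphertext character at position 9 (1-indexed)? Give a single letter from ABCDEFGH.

Char 1 ('H'): step: R->6, L=2; H->plug->H->R->G->L->B->refl->G->L'->C->R'->E->plug->E
Char 2 ('H'): step: R->7, L=2; H->plug->H->R->H->L->D->refl->E->L'->B->R'->D->plug->D
Char 3 ('H'): step: R->0, L->3 (L advanced); H->plug->H->R->C->L->E->refl->D->L'->A->R'->C->plug->C
Char 4 ('C'): step: R->1, L=3; C->plug->C->R->G->L->C->refl->H->L'->D->R'->E->plug->E
Char 5 ('E'): step: R->2, L=3; E->plug->E->R->E->L->B->refl->G->L'->H->R'->G->plug->G
Char 6 ('E'): step: R->3, L=3; E->plug->E->R->H->L->G->refl->B->L'->E->R'->A->plug->A
Char 7 ('A'): step: R->4, L=3; A->plug->A->R->B->L->F->refl->A->L'->F->R'->E->plug->E
Char 8 ('B'): step: R->5, L=3; B->plug->B->R->B->L->F->refl->A->L'->F->R'->C->plug->C
Char 9 ('H'): step: R->6, L=3; H->plug->H->R->G->L->C->refl->H->L'->D->R'->C->plug->C

C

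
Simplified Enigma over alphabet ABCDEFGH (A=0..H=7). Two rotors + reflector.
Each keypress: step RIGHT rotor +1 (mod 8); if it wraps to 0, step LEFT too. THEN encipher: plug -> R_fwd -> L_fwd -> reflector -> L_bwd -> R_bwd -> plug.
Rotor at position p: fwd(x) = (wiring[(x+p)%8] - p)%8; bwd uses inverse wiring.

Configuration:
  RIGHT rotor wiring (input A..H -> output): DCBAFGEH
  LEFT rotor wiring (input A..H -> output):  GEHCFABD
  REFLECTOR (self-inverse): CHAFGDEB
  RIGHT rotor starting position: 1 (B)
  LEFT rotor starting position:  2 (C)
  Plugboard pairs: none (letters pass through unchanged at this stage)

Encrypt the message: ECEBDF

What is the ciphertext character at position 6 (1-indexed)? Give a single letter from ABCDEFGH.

Char 1 ('E'): step: R->2, L=2; E->plug->E->R->C->L->D->refl->F->L'->A->R'->H->plug->H
Char 2 ('C'): step: R->3, L=2; C->plug->C->R->D->L->G->refl->E->L'->G->R'->H->plug->H
Char 3 ('E'): step: R->4, L=2; E->plug->E->R->H->L->C->refl->A->L'->B->R'->A->plug->A
Char 4 ('B'): step: R->5, L=2; B->plug->B->R->H->L->C->refl->A->L'->B->R'->A->plug->A
Char 5 ('D'): step: R->6, L=2; D->plug->D->R->E->L->H->refl->B->L'->F->R'->C->plug->C
Char 6 ('F'): step: R->7, L=2; F->plug->F->R->G->L->E->refl->G->L'->D->R'->C->plug->C

C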